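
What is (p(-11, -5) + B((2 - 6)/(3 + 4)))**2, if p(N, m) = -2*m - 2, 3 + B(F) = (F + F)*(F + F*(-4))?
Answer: 22201/2401 ≈ 9.2466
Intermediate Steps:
B(F) = -3 - 6*F**2 (B(F) = -3 + (F + F)*(F + F*(-4)) = -3 + (2*F)*(F - 4*F) = -3 + (2*F)*(-3*F) = -3 - 6*F**2)
p(N, m) = -2 - 2*m
(p(-11, -5) + B((2 - 6)/(3 + 4)))**2 = ((-2 - 2*(-5)) + (-3 - 6*(2 - 6)**2/(3 + 4)**2))**2 = ((-2 + 10) + (-3 - 6*(-4/7)**2))**2 = (8 + (-3 - 6*(-4*1/7)**2))**2 = (8 + (-3 - 6*(-4/7)**2))**2 = (8 + (-3 - 6*16/49))**2 = (8 + (-3 - 96/49))**2 = (8 - 243/49)**2 = (149/49)**2 = 22201/2401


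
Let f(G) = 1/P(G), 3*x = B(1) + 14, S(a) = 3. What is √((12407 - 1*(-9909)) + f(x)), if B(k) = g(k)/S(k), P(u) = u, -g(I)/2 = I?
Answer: √8926490/20 ≈ 149.39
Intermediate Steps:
g(I) = -2*I
B(k) = -2*k/3
x = 40/9 (x = (-⅔*1 + 14)/3 = (-⅔ + 14)/3 = (⅓)*(40/3) = 40/9 ≈ 4.4444)
f(G) = 1/G
√((12407 - 1*(-9909)) + f(x)) = √((12407 - 1*(-9909)) + 1/(40/9)) = √((12407 + 9909) + 9/40) = √(22316 + 9/40) = √(892649/40) = √8926490/20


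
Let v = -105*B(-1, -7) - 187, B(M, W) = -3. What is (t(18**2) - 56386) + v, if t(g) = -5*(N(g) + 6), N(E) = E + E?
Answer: -59528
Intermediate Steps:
N(E) = 2*E
t(g) = -30 - 10*g (t(g) = -5*(2*g + 6) = -5*(6 + 2*g) = -30 - 10*g)
v = 128 (v = -105*(-3) - 187 = 315 - 187 = 128)
(t(18**2) - 56386) + v = ((-30 - 10*18**2) - 56386) + 128 = ((-30 - 10*324) - 56386) + 128 = ((-30 - 3240) - 56386) + 128 = (-3270 - 56386) + 128 = -59656 + 128 = -59528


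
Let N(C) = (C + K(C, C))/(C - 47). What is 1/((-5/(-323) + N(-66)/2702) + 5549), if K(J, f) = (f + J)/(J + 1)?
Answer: 457879955/2540783054151 ≈ 0.00018021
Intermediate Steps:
K(J, f) = (J + f)/(1 + J)
N(C) = (C + 2*C/(1 + C))/(-47 + C) (N(C) = (C + (C + C)/(1 + C))/(C - 47) = (C + (2*C)/(1 + C))/(-47 + C) = (C + 2*C/(1 + C))/(-47 + C))
1/((-5/(-323) + N(-66)/2702) + 5549) = 1/((-5/(-323) - 66*(3 - 66)/((1 - 66)*(-47 - 66))/2702) + 5549) = 1/((-5*(-1/323) - 66*(-63)/(-65*(-113))*(1/2702)) + 5549) = 1/((5/323 - 66*(-1/65)*(-1/113)*(-63)*(1/2702)) + 5549) = 1/((5/323 + (4158/7345)*(1/2702)) + 5549) = 1/((5/323 + 297/1417585) + 5549) = 1/(7183856/457879955 + 5549) = 1/(2540783054151/457879955) = 457879955/2540783054151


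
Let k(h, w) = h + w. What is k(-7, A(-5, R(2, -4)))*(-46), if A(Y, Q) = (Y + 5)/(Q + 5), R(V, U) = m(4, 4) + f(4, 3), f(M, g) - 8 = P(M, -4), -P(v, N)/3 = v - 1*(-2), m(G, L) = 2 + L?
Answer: 322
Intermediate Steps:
P(v, N) = -6 - 3*v (P(v, N) = -3*(v - 1*(-2)) = -3*(v + 2) = -3*(2 + v) = -6 - 3*v)
f(M, g) = 2 - 3*M (f(M, g) = 8 + (-6 - 3*M) = 2 - 3*M)
R(V, U) = -4 (R(V, U) = (2 + 4) + (2 - 3*4) = 6 + (2 - 12) = 6 - 10 = -4)
A(Y, Q) = (5 + Y)/(5 + Q)
k(-7, A(-5, R(2, -4)))*(-46) = (-7 + (5 - 5)/(5 - 4))*(-46) = (-7 + 0/1)*(-46) = (-7 + 1*0)*(-46) = (-7 + 0)*(-46) = -7*(-46) = 322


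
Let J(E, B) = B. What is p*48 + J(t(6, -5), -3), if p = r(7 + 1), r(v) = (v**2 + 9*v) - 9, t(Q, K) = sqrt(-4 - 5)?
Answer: 6093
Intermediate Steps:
t(Q, K) = 3*I (t(Q, K) = sqrt(-9) = 3*I)
r(v) = -9 + v**2 + 9*v
p = 127 (p = -9 + (7 + 1)**2 + 9*(7 + 1) = -9 + 8**2 + 9*8 = -9 + 64 + 72 = 127)
p*48 + J(t(6, -5), -3) = 127*48 - 3 = 6096 - 3 = 6093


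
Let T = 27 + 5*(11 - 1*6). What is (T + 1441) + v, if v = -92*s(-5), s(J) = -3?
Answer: 1769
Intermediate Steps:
T = 52 (T = 27 + 5*(11 - 6) = 27 + 5*5 = 27 + 25 = 52)
v = 276 (v = -92*(-3) = 276)
(T + 1441) + v = (52 + 1441) + 276 = 1493 + 276 = 1769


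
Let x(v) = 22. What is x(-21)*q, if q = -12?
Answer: -264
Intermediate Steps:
x(-21)*q = 22*(-12) = -264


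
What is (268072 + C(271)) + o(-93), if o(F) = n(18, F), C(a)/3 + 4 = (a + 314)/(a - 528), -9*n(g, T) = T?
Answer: 206676962/771 ≈ 2.6806e+5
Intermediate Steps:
n(g, T) = -T/9
C(a) = -12 + 3*(314 + a)/(-528 + a) (C(a) = -12 + 3*((a + 314)/(a - 528)) = -12 + 3*((314 + a)/(-528 + a)) = -12 + 3*(314 + a)/(-528 + a))
o(F) = -F/9
(268072 + C(271)) + o(-93) = (268072 + 3*(2426 - 3*271)/(-528 + 271)) - ⅑*(-93) = (268072 + 3*(2426 - 813)/(-257)) + 31/3 = (268072 + 3*(-1/257)*1613) + 31/3 = (268072 - 4839/257) + 31/3 = 68889665/257 + 31/3 = 206676962/771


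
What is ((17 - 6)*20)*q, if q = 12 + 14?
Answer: 5720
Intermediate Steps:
q = 26
((17 - 6)*20)*q = ((17 - 6)*20)*26 = (11*20)*26 = 220*26 = 5720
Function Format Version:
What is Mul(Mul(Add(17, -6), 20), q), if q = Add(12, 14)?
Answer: 5720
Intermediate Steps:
q = 26
Mul(Mul(Add(17, -6), 20), q) = Mul(Mul(Add(17, -6), 20), 26) = Mul(Mul(11, 20), 26) = Mul(220, 26) = 5720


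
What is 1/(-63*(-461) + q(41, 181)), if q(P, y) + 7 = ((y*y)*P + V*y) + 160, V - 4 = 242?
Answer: 1/1416923 ≈ 7.0575e-7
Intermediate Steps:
V = 246 (V = 4 + 242 = 246)
q(P, y) = 153 + 246*y + P*y**2 (q(P, y) = -7 + (((y*y)*P + 246*y) + 160) = -7 + ((y**2*P + 246*y) + 160) = -7 + ((P*y**2 + 246*y) + 160) = -7 + ((246*y + P*y**2) + 160) = -7 + (160 + 246*y + P*y**2) = 153 + 246*y + P*y**2)
1/(-63*(-461) + q(41, 181)) = 1/(-63*(-461) + (153 + 246*181 + 41*181**2)) = 1/(29043 + (153 + 44526 + 41*32761)) = 1/(29043 + (153 + 44526 + 1343201)) = 1/(29043 + 1387880) = 1/1416923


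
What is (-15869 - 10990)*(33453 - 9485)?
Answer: -643756512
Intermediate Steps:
(-15869 - 10990)*(33453 - 9485) = -26859*23968 = -643756512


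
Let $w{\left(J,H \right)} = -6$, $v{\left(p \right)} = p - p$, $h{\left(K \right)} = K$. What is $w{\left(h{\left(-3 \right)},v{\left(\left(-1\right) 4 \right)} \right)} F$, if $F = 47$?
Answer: $-282$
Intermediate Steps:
$v{\left(p \right)} = 0$
$w{\left(h{\left(-3 \right)},v{\left(\left(-1\right) 4 \right)} \right)} F = \left(-6\right) 47 = -282$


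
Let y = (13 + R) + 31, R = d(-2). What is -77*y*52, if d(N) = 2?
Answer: -184184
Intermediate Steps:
R = 2
y = 46 (y = (13 + 2) + 31 = 15 + 31 = 46)
-77*y*52 = -77*46*52 = -3542*52 = -184184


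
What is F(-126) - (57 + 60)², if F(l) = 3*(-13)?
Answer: -13728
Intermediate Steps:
F(l) = -39
F(-126) - (57 + 60)² = -39 - (57 + 60)² = -39 - 1*117² = -39 - 1*13689 = -39 - 13689 = -13728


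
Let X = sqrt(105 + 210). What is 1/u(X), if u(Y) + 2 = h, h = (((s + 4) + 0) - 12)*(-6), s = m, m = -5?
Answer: 1/76 ≈ 0.013158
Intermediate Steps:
s = -5
X = 3*sqrt(35) (X = sqrt(315) = 3*sqrt(35) ≈ 17.748)
h = 78 (h = (((-5 + 4) + 0) - 12)*(-6) = ((-1 + 0) - 12)*(-6) = (-1 - 12)*(-6) = -13*(-6) = 78)
u(Y) = 76 (u(Y) = -2 + 78 = 76)
1/u(X) = 1/76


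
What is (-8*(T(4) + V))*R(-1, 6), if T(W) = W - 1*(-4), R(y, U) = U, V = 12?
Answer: -960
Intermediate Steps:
T(W) = 4 + W (T(W) = W + 4 = 4 + W)
(-8*(T(4) + V))*R(-1, 6) = -8*((4 + 4) + 12)*6 = -8*(8 + 12)*6 = -8*20*6 = -160*6 = -960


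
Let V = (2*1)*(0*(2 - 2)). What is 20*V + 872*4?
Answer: 3488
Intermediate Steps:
V = 0 (V = 2*(0*0) = 2*0 = 0)
20*V + 872*4 = 20*0 + 872*4 = 0 + 3488 = 3488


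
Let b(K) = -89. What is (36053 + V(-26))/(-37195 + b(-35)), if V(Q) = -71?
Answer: -5997/6214 ≈ -0.96508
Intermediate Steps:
(36053 + V(-26))/(-37195 + b(-35)) = (36053 - 71)/(-37195 - 89) = 35982/(-37284) = 35982*(-1/37284) = -5997/6214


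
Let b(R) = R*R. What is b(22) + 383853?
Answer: 384337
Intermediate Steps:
b(R) = R²
b(22) + 383853 = 22² + 383853 = 484 + 383853 = 384337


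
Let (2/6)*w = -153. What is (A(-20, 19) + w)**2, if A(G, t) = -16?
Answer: 225625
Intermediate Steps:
w = -459 (w = 3*(-153) = -459)
(A(-20, 19) + w)**2 = (-16 - 459)**2 = (-475)**2 = 225625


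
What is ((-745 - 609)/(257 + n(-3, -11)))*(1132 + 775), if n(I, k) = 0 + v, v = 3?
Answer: -1291039/130 ≈ -9931.1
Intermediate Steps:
n(I, k) = 3 (n(I, k) = 0 + 3 = 3)
((-745 - 609)/(257 + n(-3, -11)))*(1132 + 775) = ((-745 - 609)/(257 + 3))*(1132 + 775) = -1354/260*1907 = -1354*1/260*1907 = -677/130*1907 = -1291039/130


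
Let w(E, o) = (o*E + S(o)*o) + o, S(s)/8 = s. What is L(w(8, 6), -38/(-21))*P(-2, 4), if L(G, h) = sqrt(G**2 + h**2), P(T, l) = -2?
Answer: -76*sqrt(35722)/21 ≈ -684.01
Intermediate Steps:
S(s) = 8*s
w(E, o) = o + 8*o**2 + E*o (w(E, o) = (o*E + (8*o)*o) + o = (E*o + 8*o**2) + o = (8*o**2 + E*o) + o = o + 8*o**2 + E*o)
L(w(8, 6), -38/(-21))*P(-2, 4) = sqrt((6*(1 + 8 + 8*6))**2 + (-38/(-21))**2)*(-2) = sqrt((6*(1 + 8 + 48))**2 + (-38*(-1/21))**2)*(-2) = sqrt((6*57)**2 + (38/21)**2)*(-2) = sqrt(342**2 + 1444/441)*(-2) = sqrt(116964 + 1444/441)*(-2) = sqrt(51582568/441)*(-2) = (38*sqrt(35722)/21)*(-2) = -76*sqrt(35722)/21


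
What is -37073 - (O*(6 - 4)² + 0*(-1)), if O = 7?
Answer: -37101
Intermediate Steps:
-37073 - (O*(6 - 4)² + 0*(-1)) = -37073 - (7*(6 - 4)² + 0*(-1)) = -37073 - (7*2² + 0) = -37073 - (7*4 + 0) = -37073 - (28 + 0) = -37073 - 1*28 = -37073 - 28 = -37101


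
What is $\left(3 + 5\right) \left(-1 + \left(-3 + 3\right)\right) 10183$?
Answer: $-81464$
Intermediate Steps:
$\left(3 + 5\right) \left(-1 + \left(-3 + 3\right)\right) 10183 = 8 \left(-1 + 0\right) 10183 = 8 \left(-1\right) 10183 = \left(-8\right) 10183 = -81464$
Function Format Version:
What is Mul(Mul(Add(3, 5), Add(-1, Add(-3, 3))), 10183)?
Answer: -81464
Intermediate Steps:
Mul(Mul(Add(3, 5), Add(-1, Add(-3, 3))), 10183) = Mul(Mul(8, Add(-1, 0)), 10183) = Mul(Mul(8, -1), 10183) = Mul(-8, 10183) = -81464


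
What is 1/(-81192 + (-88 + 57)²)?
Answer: -1/80231 ≈ -1.2464e-5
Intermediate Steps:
1/(-81192 + (-88 + 57)²) = 1/(-81192 + (-31)²) = 1/(-81192 + 961) = 1/(-80231) = -1/80231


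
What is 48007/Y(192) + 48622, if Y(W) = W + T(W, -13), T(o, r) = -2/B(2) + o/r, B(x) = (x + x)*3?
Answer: 675262988/13811 ≈ 48893.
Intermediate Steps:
B(x) = 6*x (B(x) = (2*x)*3 = 6*x)
T(o, r) = -⅙ + o/r (T(o, r) = -2/(6*2) + o/r = -2/12 + o/r = -2*1/12 + o/r = -⅙ + o/r)
Y(W) = -⅙ + 12*W/13 (Y(W) = W + (W - ⅙*(-13))/(-13) = W - (W + 13/6)/13 = W - (13/6 + W)/13 = W + (-⅙ - W/13) = -⅙ + 12*W/13)
48007/Y(192) + 48622 = 48007/(-⅙ + (12/13)*192) + 48622 = 48007/(-⅙ + 2304/13) + 48622 = 48007/(13811/78) + 48622 = 48007*(78/13811) + 48622 = 3744546/13811 + 48622 = 675262988/13811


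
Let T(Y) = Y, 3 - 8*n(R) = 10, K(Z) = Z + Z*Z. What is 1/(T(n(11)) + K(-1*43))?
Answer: 8/14441 ≈ 0.00055398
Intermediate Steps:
K(Z) = Z + Z²
n(R) = -7/8 (n(R) = 3/8 - ⅛*10 = 3/8 - 5/4 = -7/8)
1/(T(n(11)) + K(-1*43)) = 1/(-7/8 + (-1*43)*(1 - 1*43)) = 1/(-7/8 - 43*(1 - 43)) = 1/(-7/8 - 43*(-42)) = 1/(-7/8 + 1806) = 1/(14441/8) = 8/14441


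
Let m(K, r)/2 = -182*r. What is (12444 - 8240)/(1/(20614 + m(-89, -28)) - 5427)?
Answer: -129508424/167184161 ≈ -0.77464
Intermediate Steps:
m(K, r) = -364*r (m(K, r) = 2*(-182*r) = -364*r)
(12444 - 8240)/(1/(20614 + m(-89, -28)) - 5427) = (12444 - 8240)/(1/(20614 - 364*(-28)) - 5427) = 4204/(1/(20614 + 10192) - 5427) = 4204/(1/30806 - 5427) = 4204/(-167184161/30806) = 4204*(-30806/167184161) = -129508424/167184161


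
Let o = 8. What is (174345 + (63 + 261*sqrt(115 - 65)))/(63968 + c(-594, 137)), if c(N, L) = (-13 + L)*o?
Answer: 21801/8120 + 9*sqrt(2)/448 ≈ 2.7133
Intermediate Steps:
c(N, L) = -104 + 8*L (c(N, L) = (-13 + L)*8 = -104 + 8*L)
(174345 + (63 + 261*sqrt(115 - 65)))/(63968 + c(-594, 137)) = (174345 + (63 + 261*sqrt(115 - 65)))/(63968 + (-104 + 8*137)) = (174345 + (63 + 261*sqrt(50)))/(63968 + (-104 + 1096)) = (174345 + (63 + 261*(5*sqrt(2))))/(63968 + 992) = (174345 + (63 + 1305*sqrt(2)))/64960 = (174408 + 1305*sqrt(2))*(1/64960) = 21801/8120 + 9*sqrt(2)/448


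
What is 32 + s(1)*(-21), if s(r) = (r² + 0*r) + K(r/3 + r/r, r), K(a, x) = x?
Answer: -10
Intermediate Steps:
s(r) = r + r² (s(r) = (r² + 0*r) + r = (r² + 0) + r = r² + r = r + r²)
32 + s(1)*(-21) = 32 + (1*(1 + 1))*(-21) = 32 + (1*2)*(-21) = 32 + 2*(-21) = 32 - 42 = -10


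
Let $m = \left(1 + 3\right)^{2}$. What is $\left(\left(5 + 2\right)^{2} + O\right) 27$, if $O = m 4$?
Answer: $3051$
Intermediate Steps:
$m = 16$ ($m = 4^{2} = 16$)
$O = 64$ ($O = 16 \cdot 4 = 64$)
$\left(\left(5 + 2\right)^{2} + O\right) 27 = \left(\left(5 + 2\right)^{2} + 64\right) 27 = \left(7^{2} + 64\right) 27 = \left(49 + 64\right) 27 = 113 \cdot 27 = 3051$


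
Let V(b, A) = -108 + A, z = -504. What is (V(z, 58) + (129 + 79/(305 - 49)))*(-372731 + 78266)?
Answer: -5978522895/256 ≈ -2.3354e+7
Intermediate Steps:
(V(z, 58) + (129 + 79/(305 - 49)))*(-372731 + 78266) = ((-108 + 58) + (129 + 79/(305 - 49)))*(-372731 + 78266) = (-50 + (129 + 79/256))*(-294465) = (-50 + 33103/256)*(-294465) = (20303/256)*(-294465) = -5978522895/256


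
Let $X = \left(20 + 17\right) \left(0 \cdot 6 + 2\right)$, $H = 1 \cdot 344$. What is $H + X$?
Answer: $418$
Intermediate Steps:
$H = 344$
$X = 74$ ($X = 37 \left(0 + 2\right) = 37 \cdot 2 = 74$)
$H + X = 344 + 74 = 418$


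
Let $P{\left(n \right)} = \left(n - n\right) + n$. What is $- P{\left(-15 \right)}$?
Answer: $15$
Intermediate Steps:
$P{\left(n \right)} = n$ ($P{\left(n \right)} = 0 + n = n$)
$- P{\left(-15 \right)} = \left(-1\right) \left(-15\right) = 15$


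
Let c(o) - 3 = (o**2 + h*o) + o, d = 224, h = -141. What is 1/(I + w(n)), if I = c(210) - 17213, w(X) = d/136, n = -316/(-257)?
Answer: -17/42642 ≈ -0.00039867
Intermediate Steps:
c(o) = 3 + o**2 - 140*o (c(o) = 3 + ((o**2 - 141*o) + o) = 3 + (o**2 - 140*o) = 3 + o**2 - 140*o)
n = 316/257 (n = -316*(-1/257) = 316/257 ≈ 1.2296)
w(X) = 28/17 (w(X) = 224/136 = 224*(1/136) = 28/17)
I = -2510 (I = (3 + 210**2 - 140*210) - 17213 = (3 + 44100 - 29400) - 17213 = 14703 - 17213 = -2510)
1/(I + w(n)) = 1/(-2510 + 28/17) = 1/(-42642/17) = -17/42642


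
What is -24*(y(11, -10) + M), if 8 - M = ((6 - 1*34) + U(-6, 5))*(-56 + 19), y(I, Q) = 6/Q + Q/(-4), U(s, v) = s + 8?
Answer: 114252/5 ≈ 22850.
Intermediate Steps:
U(s, v) = 8 + s
y(I, Q) = 6/Q - Q/4 (y(I, Q) = 6/Q + Q*(-¼) = 6/Q - Q/4)
M = -954 (M = 8 - ((6 - 1*34) + (8 - 6))*(-56 + 19) = 8 - ((6 - 34) + 2)*(-37) = 8 - (-28 + 2)*(-37) = 8 - (-26)*(-37) = 8 - 1*962 = 8 - 962 = -954)
-24*(y(11, -10) + M) = -24*((6/(-10) - ¼*(-10)) - 954) = -24*((6*(-⅒) + 5/2) - 954) = -24*((-⅗ + 5/2) - 954) = -24*(19/10 - 954) = -24*(-9521/10) = 114252/5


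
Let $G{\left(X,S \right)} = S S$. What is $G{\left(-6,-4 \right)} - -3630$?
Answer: $3646$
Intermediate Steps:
$G{\left(X,S \right)} = S^{2}$
$G{\left(-6,-4 \right)} - -3630 = \left(-4\right)^{2} - -3630 = 16 + 3630 = 3646$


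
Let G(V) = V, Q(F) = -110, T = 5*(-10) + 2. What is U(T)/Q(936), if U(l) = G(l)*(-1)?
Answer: -24/55 ≈ -0.43636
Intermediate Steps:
T = -48 (T = -50 + 2 = -48)
U(l) = -l (U(l) = l*(-1) = -l)
U(T)/Q(936) = -1*(-48)/(-110) = 48*(-1/110) = -24/55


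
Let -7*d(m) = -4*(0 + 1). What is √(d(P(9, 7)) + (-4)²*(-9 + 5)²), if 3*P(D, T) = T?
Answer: 2*√3143/7 ≈ 16.018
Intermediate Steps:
P(D, T) = T/3
d(m) = 4/7 (d(m) = -(-4)*(0 + 1)/7 = -(-4)/7 = -⅐*(-4) = 4/7)
√(d(P(9, 7)) + (-4)²*(-9 + 5)²) = √(4/7 + (-4)²*(-9 + 5)²) = √(4/7 + 16*(-4)²) = √(4/7 + 16*16) = √(4/7 + 256) = √(1796/7) = 2*√3143/7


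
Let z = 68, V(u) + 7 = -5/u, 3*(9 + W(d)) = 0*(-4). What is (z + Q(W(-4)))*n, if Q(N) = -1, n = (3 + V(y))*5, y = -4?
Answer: -3685/4 ≈ -921.25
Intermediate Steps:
W(d) = -9 (W(d) = -9 + (0*(-4))/3 = -9 + (1/3)*0 = -9 + 0 = -9)
V(u) = -7 - 5/u
n = -55/4 (n = (3 + (-7 - 5/(-4)))*5 = (3 + (-7 - 5*(-1/4)))*5 = (3 + (-7 + 5/4))*5 = (3 - 23/4)*5 = -11/4*5 = -55/4 ≈ -13.750)
(z + Q(W(-4)))*n = (68 - 1)*(-55/4) = 67*(-55/4) = -3685/4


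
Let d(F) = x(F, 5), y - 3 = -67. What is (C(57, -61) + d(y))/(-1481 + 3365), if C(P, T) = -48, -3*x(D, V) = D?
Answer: -20/1413 ≈ -0.014154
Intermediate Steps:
x(D, V) = -D/3
y = -64 (y = 3 - 67 = -64)
d(F) = -F/3
(C(57, -61) + d(y))/(-1481 + 3365) = (-48 - ⅓*(-64))/(-1481 + 3365) = (-48 + 64/3)/1884 = -80/3*1/1884 = -20/1413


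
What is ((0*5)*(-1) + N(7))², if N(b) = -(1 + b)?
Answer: 64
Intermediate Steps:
N(b) = -1 - b
((0*5)*(-1) + N(7))² = ((0*5)*(-1) + (-1 - 1*7))² = (0*(-1) + (-1 - 7))² = (0 - 8)² = (-8)² = 64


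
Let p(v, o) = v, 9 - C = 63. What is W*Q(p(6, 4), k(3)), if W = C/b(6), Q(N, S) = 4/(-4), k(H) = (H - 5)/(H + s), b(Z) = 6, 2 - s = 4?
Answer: 9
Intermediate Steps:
s = -2 (s = 2 - 1*4 = 2 - 4 = -2)
C = -54 (C = 9 - 1*63 = 9 - 63 = -54)
k(H) = (-5 + H)/(-2 + H) (k(H) = (H - 5)/(H - 2) = (-5 + H)/(-2 + H))
Q(N, S) = -1 (Q(N, S) = 4*(-¼) = -1)
W = -9 (W = -54/6 = -54*⅙ = -9)
W*Q(p(6, 4), k(3)) = -9*(-1) = 9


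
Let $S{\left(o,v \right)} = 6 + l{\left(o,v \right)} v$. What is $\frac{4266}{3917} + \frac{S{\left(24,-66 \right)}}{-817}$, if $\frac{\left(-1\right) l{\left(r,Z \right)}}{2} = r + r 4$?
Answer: $- \frac{3083340}{168431} \approx -18.306$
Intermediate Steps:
$l{\left(r,Z \right)} = - 10 r$ ($l{\left(r,Z \right)} = - 2 \left(r + r 4\right) = - 2 \left(r + 4 r\right) = - 2 \cdot 5 r = - 10 r$)
$S{\left(o,v \right)} = 6 - 10 o v$ ($S{\left(o,v \right)} = 6 + - 10 o v = 6 - 10 o v$)
$\frac{4266}{3917} + \frac{S{\left(24,-66 \right)}}{-817} = \frac{4266}{3917} + \frac{6 - 240 \left(-66\right)}{-817} = 4266 \cdot \frac{1}{3917} + \left(6 + 15840\right) \left(- \frac{1}{817}\right) = \frac{4266}{3917} + 15846 \left(- \frac{1}{817}\right) = \frac{4266}{3917} - \frac{834}{43} = - \frac{3083340}{168431}$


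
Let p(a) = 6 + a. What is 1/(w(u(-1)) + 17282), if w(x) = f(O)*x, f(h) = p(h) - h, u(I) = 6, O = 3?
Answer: 1/17318 ≈ 5.7743e-5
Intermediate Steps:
f(h) = 6 (f(h) = (6 + h) - h = 6)
w(x) = 6*x
1/(w(u(-1)) + 17282) = 1/(6*6 + 17282) = 1/(36 + 17282) = 1/17318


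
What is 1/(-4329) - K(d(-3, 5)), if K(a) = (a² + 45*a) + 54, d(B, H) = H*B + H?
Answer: 1281383/4329 ≈ 296.00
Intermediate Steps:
d(B, H) = H + B*H (d(B, H) = B*H + H = H + B*H)
K(a) = 54 + a² + 45*a
1/(-4329) - K(d(-3, 5)) = 1/(-4329) - (54 + (5*(1 - 3))² + 45*(5*(1 - 3))) = -1/4329 - (54 + (5*(-2))² + 45*(5*(-2))) = -1/4329 - (54 + (-10)² + 45*(-10)) = -1/4329 - (54 + 100 - 450) = -1/4329 - 1*(-296) = -1/4329 + 296 = 1281383/4329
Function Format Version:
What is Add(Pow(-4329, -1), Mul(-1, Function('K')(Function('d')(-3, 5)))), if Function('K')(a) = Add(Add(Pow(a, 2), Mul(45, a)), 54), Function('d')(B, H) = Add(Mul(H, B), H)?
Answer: Rational(1281383, 4329) ≈ 296.00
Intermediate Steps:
Function('d')(B, H) = Add(H, Mul(B, H)) (Function('d')(B, H) = Add(Mul(B, H), H) = Add(H, Mul(B, H)))
Function('K')(a) = Add(54, Pow(a, 2), Mul(45, a))
Add(Pow(-4329, -1), Mul(-1, Function('K')(Function('d')(-3, 5)))) = Add(Pow(-4329, -1), Mul(-1, Add(54, Pow(Mul(5, Add(1, -3)), 2), Mul(45, Mul(5, Add(1, -3)))))) = Add(Rational(-1, 4329), Mul(-1, Add(54, Pow(Mul(5, -2), 2), Mul(45, Mul(5, -2))))) = Add(Rational(-1, 4329), Mul(-1, Add(54, Pow(-10, 2), Mul(45, -10)))) = Add(Rational(-1, 4329), Mul(-1, Add(54, 100, -450))) = Add(Rational(-1, 4329), Mul(-1, -296)) = Add(Rational(-1, 4329), 296) = Rational(1281383, 4329)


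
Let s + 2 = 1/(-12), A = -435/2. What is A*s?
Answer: 3625/8 ≈ 453.13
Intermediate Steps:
A = -435/2 (A = -435*½ = -435/2 ≈ -217.50)
s = -25/12 (s = -2 + 1/(-12) = -2 - 1/12 = -25/12 ≈ -2.0833)
A*s = -435/2*(-25/12) = 3625/8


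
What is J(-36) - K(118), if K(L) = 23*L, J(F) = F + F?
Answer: -2786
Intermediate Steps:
J(F) = 2*F
J(-36) - K(118) = 2*(-36) - 23*118 = -72 - 1*2714 = -72 - 2714 = -2786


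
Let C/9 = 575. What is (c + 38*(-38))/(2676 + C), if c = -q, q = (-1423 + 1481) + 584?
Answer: -2086/7851 ≈ -0.26570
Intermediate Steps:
C = 5175 (C = 9*575 = 5175)
q = 642 (q = 58 + 584 = 642)
c = -642 (c = -1*642 = -642)
(c + 38*(-38))/(2676 + C) = (-642 + 38*(-38))/(2676 + 5175) = (-642 - 1444)/7851 = -2086*1/7851 = -2086/7851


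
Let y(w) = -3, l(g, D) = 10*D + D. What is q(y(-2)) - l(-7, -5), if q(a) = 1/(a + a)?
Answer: 329/6 ≈ 54.833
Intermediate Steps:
l(g, D) = 11*D
q(a) = 1/(2*a)
q(y(-2)) - l(-7, -5) = (½)/(-3) - 11*(-5) = (½)*(-⅓) - 1*(-55) = -⅙ + 55 = 329/6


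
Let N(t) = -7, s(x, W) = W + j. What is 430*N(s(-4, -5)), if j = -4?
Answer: -3010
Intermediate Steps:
s(x, W) = -4 + W (s(x, W) = W - 4 = -4 + W)
430*N(s(-4, -5)) = 430*(-7) = -3010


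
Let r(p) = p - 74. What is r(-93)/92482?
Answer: -167/92482 ≈ -0.0018058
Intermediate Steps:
r(p) = -74 + p
r(-93)/92482 = (-74 - 93)/92482 = -167*1/92482 = -167/92482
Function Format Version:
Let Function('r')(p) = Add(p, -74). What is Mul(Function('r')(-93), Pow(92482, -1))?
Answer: Rational(-167, 92482) ≈ -0.0018058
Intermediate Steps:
Function('r')(p) = Add(-74, p)
Mul(Function('r')(-93), Pow(92482, -1)) = Mul(Add(-74, -93), Pow(92482, -1)) = Mul(-167, Rational(1, 92482)) = Rational(-167, 92482)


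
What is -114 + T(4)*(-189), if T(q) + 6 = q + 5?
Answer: -681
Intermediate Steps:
T(q) = -1 + q (T(q) = -6 + (q + 5) = -6 + (5 + q) = -1 + q)
-114 + T(4)*(-189) = -114 + (-1 + 4)*(-189) = -114 + 3*(-189) = -114 - 567 = -681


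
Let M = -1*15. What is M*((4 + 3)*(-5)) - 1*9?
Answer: 516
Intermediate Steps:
M = -15
M*((4 + 3)*(-5)) - 1*9 = -15*(4 + 3)*(-5) - 1*9 = -105*(-5) - 9 = -15*(-35) - 9 = 525 - 9 = 516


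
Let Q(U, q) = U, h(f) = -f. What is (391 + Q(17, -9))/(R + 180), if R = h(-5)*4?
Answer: 51/25 ≈ 2.0400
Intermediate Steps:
R = 20 (R = -1*(-5)*4 = 5*4 = 20)
(391 + Q(17, -9))/(R + 180) = (391 + 17)/(20 + 180) = 408/200 = 408*(1/200) = 51/25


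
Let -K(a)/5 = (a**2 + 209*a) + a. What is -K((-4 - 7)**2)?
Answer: 200255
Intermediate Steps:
K(a) = -1050*a - 5*a**2 (K(a) = -5*((a**2 + 209*a) + a) = -5*(a**2 + 210*a) = -1050*a - 5*a**2)
-K((-4 - 7)**2) = -(-5)*(-4 - 7)**2*(210 + (-4 - 7)**2) = -(-5)*(-11)**2*(210 + (-11)**2) = -(-5)*121*(210 + 121) = -(-5)*121*331 = -1*(-200255) = 200255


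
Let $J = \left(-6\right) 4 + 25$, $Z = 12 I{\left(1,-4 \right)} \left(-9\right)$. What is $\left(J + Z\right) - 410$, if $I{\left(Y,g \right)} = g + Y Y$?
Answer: $-85$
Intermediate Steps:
$I{\left(Y,g \right)} = g + Y^{2}$
$Z = 324$ ($Z = 12 \left(-4 + 1^{2}\right) \left(-9\right) = 12 \left(-4 + 1\right) \left(-9\right) = 12 \left(-3\right) \left(-9\right) = \left(-36\right) \left(-9\right) = 324$)
$J = 1$ ($J = -24 + 25 = 1$)
$\left(J + Z\right) - 410 = \left(1 + 324\right) - 410 = 325 - 410 = -85$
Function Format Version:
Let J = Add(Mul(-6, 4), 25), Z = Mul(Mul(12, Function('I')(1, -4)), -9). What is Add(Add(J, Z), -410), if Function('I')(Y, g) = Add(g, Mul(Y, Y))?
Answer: -85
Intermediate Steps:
Function('I')(Y, g) = Add(g, Pow(Y, 2))
Z = 324 (Z = Mul(Mul(12, Add(-4, Pow(1, 2))), -9) = Mul(Mul(12, Add(-4, 1)), -9) = Mul(Mul(12, -3), -9) = Mul(-36, -9) = 324)
J = 1 (J = Add(-24, 25) = 1)
Add(Add(J, Z), -410) = Add(Add(1, 324), -410) = Add(325, -410) = -85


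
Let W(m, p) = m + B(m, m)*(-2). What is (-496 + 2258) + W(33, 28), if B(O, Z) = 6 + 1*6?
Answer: 1771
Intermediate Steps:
B(O, Z) = 12 (B(O, Z) = 6 + 6 = 12)
W(m, p) = -24 + m (W(m, p) = m + 12*(-2) = m - 24 = -24 + m)
(-496 + 2258) + W(33, 28) = (-496 + 2258) + (-24 + 33) = 1762 + 9 = 1771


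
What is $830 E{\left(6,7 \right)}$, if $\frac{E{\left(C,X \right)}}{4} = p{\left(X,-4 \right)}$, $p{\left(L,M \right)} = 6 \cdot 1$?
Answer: $19920$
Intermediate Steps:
$p{\left(L,M \right)} = 6$
$E{\left(C,X \right)} = 24$ ($E{\left(C,X \right)} = 4 \cdot 6 = 24$)
$830 E{\left(6,7 \right)} = 830 \cdot 24 = 19920$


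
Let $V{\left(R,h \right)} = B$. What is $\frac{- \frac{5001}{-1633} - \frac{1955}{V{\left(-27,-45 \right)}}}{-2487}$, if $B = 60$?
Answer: $\frac{578491}{48735252} \approx 0.01187$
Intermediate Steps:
$V{\left(R,h \right)} = 60$
$\frac{- \frac{5001}{-1633} - \frac{1955}{V{\left(-27,-45 \right)}}}{-2487} = \frac{- \frac{5001}{-1633} - \frac{1955}{60}}{-2487} = \left(\left(-5001\right) \left(- \frac{1}{1633}\right) - \frac{391}{12}\right) \left(- \frac{1}{2487}\right) = \left(\frac{5001}{1633} - \frac{391}{12}\right) \left(- \frac{1}{2487}\right) = \left(- \frac{578491}{19596}\right) \left(- \frac{1}{2487}\right) = \frac{578491}{48735252}$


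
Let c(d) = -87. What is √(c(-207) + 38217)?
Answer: √38130 ≈ 195.27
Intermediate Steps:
√(c(-207) + 38217) = √(-87 + 38217) = √38130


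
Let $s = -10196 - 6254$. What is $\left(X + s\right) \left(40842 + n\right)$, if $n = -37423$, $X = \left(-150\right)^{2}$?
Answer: $20684950$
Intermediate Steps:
$X = 22500$
$s = -16450$ ($s = -10196 - 6254 = -16450$)
$\left(X + s\right) \left(40842 + n\right) = \left(22500 - 16450\right) \left(40842 - 37423\right) = 6050 \cdot 3419 = 20684950$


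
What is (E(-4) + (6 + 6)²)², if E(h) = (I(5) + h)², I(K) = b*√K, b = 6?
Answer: 127120 - 32640*√5 ≈ 54135.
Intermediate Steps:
I(K) = 6*√K
E(h) = (h + 6*√5)² (E(h) = (6*√5 + h)² = (h + 6*√5)²)
(E(-4) + (6 + 6)²)² = ((-4 + 6*√5)² + (6 + 6)²)² = ((-4 + 6*√5)² + 12²)² = ((-4 + 6*√5)² + 144)² = (144 + (-4 + 6*√5)²)²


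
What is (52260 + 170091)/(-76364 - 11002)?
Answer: -74117/29122 ≈ -2.5451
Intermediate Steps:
(52260 + 170091)/(-76364 - 11002) = 222351/(-87366) = 222351*(-1/87366) = -74117/29122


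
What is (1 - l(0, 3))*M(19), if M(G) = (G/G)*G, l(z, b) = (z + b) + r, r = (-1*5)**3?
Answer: 2337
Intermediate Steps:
r = -125 (r = (-5)**3 = -125)
l(z, b) = -125 + b + z (l(z, b) = (z + b) - 125 = (b + z) - 125 = -125 + b + z)
M(G) = G (M(G) = 1*G = G)
(1 - l(0, 3))*M(19) = (1 - (-125 + 3 + 0))*19 = (1 - 1*(-122))*19 = (1 + 122)*19 = 123*19 = 2337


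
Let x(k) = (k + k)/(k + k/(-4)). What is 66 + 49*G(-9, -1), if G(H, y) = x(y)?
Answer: 590/3 ≈ 196.67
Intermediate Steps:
x(k) = 8/3 (x(k) = (2*k)/(k + k*(-1/4)) = (2*k)/(k - k/4) = (2*k)/((3*k/4)) = (2*k)*(4/(3*k)) = 8/3)
G(H, y) = 8/3
66 + 49*G(-9, -1) = 66 + 49*(8/3) = 66 + 392/3 = 590/3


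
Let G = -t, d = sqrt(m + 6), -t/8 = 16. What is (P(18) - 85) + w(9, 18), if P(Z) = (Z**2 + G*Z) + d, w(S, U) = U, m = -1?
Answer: 2561 + sqrt(5) ≈ 2563.2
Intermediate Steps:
t = -128 (t = -8*16 = -128)
d = sqrt(5) (d = sqrt(-1 + 6) = sqrt(5) ≈ 2.2361)
G = 128 (G = -1*(-128) = 128)
P(Z) = sqrt(5) + Z**2 + 128*Z (P(Z) = (Z**2 + 128*Z) + sqrt(5) = sqrt(5) + Z**2 + 128*Z)
(P(18) - 85) + w(9, 18) = ((sqrt(5) + 18**2 + 128*18) - 85) + 18 = ((sqrt(5) + 324 + 2304) - 85) + 18 = ((2628 + sqrt(5)) - 85) + 18 = (2543 + sqrt(5)) + 18 = 2561 + sqrt(5)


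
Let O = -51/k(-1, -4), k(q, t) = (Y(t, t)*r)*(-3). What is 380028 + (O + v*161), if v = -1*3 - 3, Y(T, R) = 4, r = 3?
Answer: 4548761/12 ≈ 3.7906e+5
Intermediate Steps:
k(q, t) = -36 (k(q, t) = (4*3)*(-3) = 12*(-3) = -36)
v = -6 (v = -3 - 3 = -6)
O = 17/12 (O = -51/(-36) = -51*(-1/36) = 17/12 ≈ 1.4167)
380028 + (O + v*161) = 380028 + (17/12 - 6*161) = 380028 + (17/12 - 966) = 380028 - 11575/12 = 4548761/12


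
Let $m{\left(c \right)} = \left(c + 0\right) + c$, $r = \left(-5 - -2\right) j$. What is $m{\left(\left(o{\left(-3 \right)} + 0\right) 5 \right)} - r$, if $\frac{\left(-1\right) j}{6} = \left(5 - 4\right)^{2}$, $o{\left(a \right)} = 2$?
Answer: $2$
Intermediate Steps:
$j = -6$ ($j = - 6 \left(5 - 4\right)^{2} = - 6 \cdot 1^{2} = \left(-6\right) 1 = -6$)
$r = 18$ ($r = \left(-5 - -2\right) \left(-6\right) = \left(-5 + 2\right) \left(-6\right) = \left(-3\right) \left(-6\right) = 18$)
$m{\left(c \right)} = 2 c$ ($m{\left(c \right)} = c + c = 2 c$)
$m{\left(\left(o{\left(-3 \right)} + 0\right) 5 \right)} - r = 2 \left(2 + 0\right) 5 - 18 = 2 \cdot 2 \cdot 5 - 18 = 2 \cdot 10 - 18 = 20 - 18 = 2$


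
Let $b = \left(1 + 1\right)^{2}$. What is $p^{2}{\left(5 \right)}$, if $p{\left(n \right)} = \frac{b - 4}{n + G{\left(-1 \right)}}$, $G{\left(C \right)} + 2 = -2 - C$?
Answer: $0$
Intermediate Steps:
$G{\left(C \right)} = -4 - C$ ($G{\left(C \right)} = -2 - \left(2 + C\right) = -4 - C$)
$b = 4$ ($b = 2^{2} = 4$)
$p{\left(n \right)} = 0$ ($p{\left(n \right)} = \frac{4 - 4}{n - 3} = \frac{0}{n + \left(-4 + 1\right)} = \frac{0}{n - 3} = \frac{0}{-3 + n} = 0$)
$p^{2}{\left(5 \right)} = 0^{2} = 0$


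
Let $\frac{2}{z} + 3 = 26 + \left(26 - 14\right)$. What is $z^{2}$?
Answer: $\frac{4}{1225} \approx 0.0032653$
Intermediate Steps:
$z = \frac{2}{35}$ ($z = \frac{2}{-3 + \left(26 + \left(26 - 14\right)\right)} = \frac{2}{-3 + \left(26 + 12\right)} = \frac{2}{-3 + 38} = \frac{2}{35} \approx 0.057143$)
$z^{2} = \left(\frac{2}{35}\right)^{2} = \frac{4}{1225}$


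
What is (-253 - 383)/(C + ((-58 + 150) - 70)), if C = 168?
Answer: -318/95 ≈ -3.3474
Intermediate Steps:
(-253 - 383)/(C + ((-58 + 150) - 70)) = (-253 - 383)/(168 + ((-58 + 150) - 70)) = -636/(168 + (92 - 70)) = -636/(168 + 22) = -636/190 = -636*1/190 = -318/95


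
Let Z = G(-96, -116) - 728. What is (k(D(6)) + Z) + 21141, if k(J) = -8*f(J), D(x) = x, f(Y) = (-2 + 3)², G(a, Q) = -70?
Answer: 20335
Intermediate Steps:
f(Y) = 1 (f(Y) = 1² = 1)
k(J) = -8 (k(J) = -8*1 = -8)
Z = -798 (Z = -70 - 728 = -798)
(k(D(6)) + Z) + 21141 = (-8 - 798) + 21141 = -806 + 21141 = 20335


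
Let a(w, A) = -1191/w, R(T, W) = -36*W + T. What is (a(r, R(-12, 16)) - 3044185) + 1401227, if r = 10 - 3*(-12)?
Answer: -75577259/46 ≈ -1.6430e+6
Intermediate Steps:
R(T, W) = T - 36*W
r = 46 (r = 10 + 36 = 46)
(a(r, R(-12, 16)) - 3044185) + 1401227 = (-1191/46 - 3044185) + 1401227 = -140033701/46 + 1401227 = -75577259/46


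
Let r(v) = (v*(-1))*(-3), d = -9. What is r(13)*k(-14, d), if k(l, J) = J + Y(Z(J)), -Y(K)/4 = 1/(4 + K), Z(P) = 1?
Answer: -1911/5 ≈ -382.20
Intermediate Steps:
r(v) = 3*v (r(v) = -v*(-3) = 3*v)
Y(K) = -4/(4 + K)
k(l, J) = -⅘ + J (k(l, J) = J - 4/(4 + 1) = J - 4/5 = J - 4*⅕ = J - ⅘ = -⅘ + J)
r(13)*k(-14, d) = (3*13)*(-⅘ - 9) = 39*(-49/5) = -1911/5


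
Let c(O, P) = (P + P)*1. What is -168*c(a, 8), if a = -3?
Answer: -2688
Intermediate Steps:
c(O, P) = 2*P (c(O, P) = (2*P)*1 = 2*P)
-168*c(a, 8) = -336*8 = -168*16 = -2688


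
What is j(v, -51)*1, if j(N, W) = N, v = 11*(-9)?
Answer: -99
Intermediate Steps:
v = -99
j(v, -51)*1 = -99*1 = -99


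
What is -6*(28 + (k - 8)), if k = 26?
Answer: -276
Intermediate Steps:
-6*(28 + (k - 8)) = -6*(28 + (26 - 8)) = -6*(28 + 18) = -6*46 = -276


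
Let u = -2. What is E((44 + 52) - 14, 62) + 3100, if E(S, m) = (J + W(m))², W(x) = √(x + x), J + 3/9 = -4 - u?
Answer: 29065/9 - 28*√31/3 ≈ 3177.5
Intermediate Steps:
J = -7/3 (J = -⅓ + (-4 - 1*(-2)) = -⅓ + (-4 + 2) = -⅓ - 2 = -7/3 ≈ -2.3333)
W(x) = √2*√x (W(x) = √(2*x) = √2*√x)
E(S, m) = (-7/3 + √2*√m)²
E((44 + 52) - 14, 62) + 3100 = (-7 + 3*√2*√62)²/9 + 3100 = (-7 + 6*√31)²/9 + 3100 = 3100 + (-7 + 6*√31)²/9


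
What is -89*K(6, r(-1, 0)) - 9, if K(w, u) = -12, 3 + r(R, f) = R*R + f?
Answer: 1059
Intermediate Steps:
r(R, f) = -3 + f + R² (r(R, f) = -3 + (R*R + f) = -3 + (R² + f) = -3 + (f + R²) = -3 + f + R²)
-89*K(6, r(-1, 0)) - 9 = -89*(-12) - 9 = 1068 - 9 = 1059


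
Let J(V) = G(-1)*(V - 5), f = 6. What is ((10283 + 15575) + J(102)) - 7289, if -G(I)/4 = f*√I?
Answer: 18569 - 2328*I ≈ 18569.0 - 2328.0*I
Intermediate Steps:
G(I) = -24*√I
J(V) = -24*I*(-5 + V) (J(V) = (-24*I)*(V - 5) = (-24*I)*(-5 + V) = -24*I*(-5 + V))
((10283 + 15575) + J(102)) - 7289 = ((10283 + 15575) + 24*I*(5 - 1*102)) - 7289 = (25858 + 24*I*(5 - 102)) - 7289 = (25858 + 24*I*(-97)) - 7289 = (25858 - 2328*I) - 7289 = 18569 - 2328*I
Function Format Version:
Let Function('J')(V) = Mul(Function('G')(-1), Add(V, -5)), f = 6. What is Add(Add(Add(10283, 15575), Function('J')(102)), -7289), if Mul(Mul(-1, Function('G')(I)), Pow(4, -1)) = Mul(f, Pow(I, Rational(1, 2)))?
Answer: Add(18569, Mul(-2328, I)) ≈ Add(18569., Mul(-2328.0, I))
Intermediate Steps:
Function('G')(I) = Mul(-24, Pow(I, Rational(1, 2))) (Function('G')(I) = Mul(-4, Mul(6, Pow(I, Rational(1, 2)))) = Mul(-24, Pow(I, Rational(1, 2))))
Function('J')(V) = Mul(-24, I, Add(-5, V)) (Function('J')(V) = Mul(Mul(-24, Pow(-1, Rational(1, 2))), Add(V, -5)) = Mul(Mul(-24, I), Add(-5, V)) = Mul(-24, I, Add(-5, V)))
Add(Add(Add(10283, 15575), Function('J')(102)), -7289) = Add(Add(Add(10283, 15575), Mul(24, I, Add(5, Mul(-1, 102)))), -7289) = Add(Add(25858, Mul(24, I, Add(5, -102))), -7289) = Add(Add(25858, Mul(24, I, -97)), -7289) = Add(Add(25858, Mul(-2328, I)), -7289) = Add(18569, Mul(-2328, I))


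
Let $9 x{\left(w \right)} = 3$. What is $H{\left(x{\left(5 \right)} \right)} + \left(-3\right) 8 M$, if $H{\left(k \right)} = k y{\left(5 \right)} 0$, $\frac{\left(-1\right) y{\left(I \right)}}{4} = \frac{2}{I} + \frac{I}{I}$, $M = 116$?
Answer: $-2784$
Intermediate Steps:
$x{\left(w \right)} = \frac{1}{3}$ ($x{\left(w \right)} = \frac{1}{9} \cdot 3 = \frac{1}{3}$)
$y{\left(I \right)} = -4 - \frac{8}{I}$ ($y{\left(I \right)} = - 4 \left(\frac{2}{I} + \frac{I}{I}\right) = - 4 \left(\frac{2}{I} + 1\right) = - 4 \left(1 + \frac{2}{I}\right) = -4 - \frac{8}{I}$)
$H{\left(k \right)} = 0$ ($H{\left(k \right)} = k \left(-4 - \frac{8}{5}\right) 0 = k \left(- \frac{28}{5}\right) 0 = - \frac{28 k}{5} \cdot 0 = 0$)
$H{\left(x{\left(5 \right)} \right)} + \left(-3\right) 8 M = 0 + \left(-3\right) 8 \cdot 116 = 0 - 2784 = -2784$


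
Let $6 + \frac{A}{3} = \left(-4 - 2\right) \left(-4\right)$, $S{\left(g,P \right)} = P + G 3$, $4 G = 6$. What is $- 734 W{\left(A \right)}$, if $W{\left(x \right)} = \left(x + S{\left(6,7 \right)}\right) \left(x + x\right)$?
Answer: $-5192316$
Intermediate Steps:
$G = \frac{3}{2}$ ($G = \frac{1}{4} \cdot 6 = \frac{3}{2} \approx 1.5$)
$S{\left(g,P \right)} = \frac{9}{2} + P$ ($S{\left(g,P \right)} = P + \frac{3}{2} \cdot 3 = P + \frac{9}{2} = \frac{9}{2} + P$)
$A = 54$ ($A = -18 + 3 \left(-4 - 2\right) \left(-4\right) = -18 + 3 \left(\left(-6\right) \left(-4\right)\right) = -18 + 3 \cdot 24 = -18 + 72 = 54$)
$W{\left(x \right)} = 2 x \left(\frac{23}{2} + x\right)$ ($W{\left(x \right)} = \left(x + \left(\frac{9}{2} + 7\right)\right) \left(x + x\right) = \left(x + \frac{23}{2}\right) 2 x = \left(\frac{23}{2} + x\right) 2 x = 2 x \left(\frac{23}{2} + x\right)$)
$- 734 W{\left(A \right)} = - 734 \cdot 54 \left(23 + 2 \cdot 54\right) = - 734 \cdot 54 \left(23 + 108\right) = - 734 \cdot 54 \cdot 131 = \left(-734\right) 7074 = -5192316$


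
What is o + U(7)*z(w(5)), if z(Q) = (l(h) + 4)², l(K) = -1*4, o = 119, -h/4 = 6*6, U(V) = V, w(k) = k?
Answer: 119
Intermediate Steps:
h = -144 (h = -24*6 = -4*36 = -144)
l(K) = -4
z(Q) = 0 (z(Q) = (-4 + 4)² = 0² = 0)
o + U(7)*z(w(5)) = 119 + 7*0 = 119 + 0 = 119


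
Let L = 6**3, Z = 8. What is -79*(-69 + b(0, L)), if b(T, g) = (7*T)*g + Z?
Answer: 4819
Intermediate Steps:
L = 216
b(T, g) = 8 + 7*T*g (b(T, g) = (7*T)*g + 8 = 7*T*g + 8 = 8 + 7*T*g)
-79*(-69 + b(0, L)) = -79*(-69 + (8 + 7*0*216)) = -79*(-69 + (8 + 0)) = -79*(-69 + 8) = -79*(-61) = 4819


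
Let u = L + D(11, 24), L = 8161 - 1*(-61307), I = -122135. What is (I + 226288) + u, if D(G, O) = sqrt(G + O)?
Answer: 173621 + sqrt(35) ≈ 1.7363e+5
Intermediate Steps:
L = 69468 (L = 8161 + 61307 = 69468)
u = 69468 + sqrt(35) (u = 69468 + sqrt(11 + 24) = 69468 + sqrt(35) ≈ 69474.)
(I + 226288) + u = (-122135 + 226288) + (69468 + sqrt(35)) = 104153 + (69468 + sqrt(35)) = 173621 + sqrt(35)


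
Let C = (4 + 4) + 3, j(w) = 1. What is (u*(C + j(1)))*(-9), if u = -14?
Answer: 1512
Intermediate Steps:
C = 11 (C = 8 + 3 = 11)
(u*(C + j(1)))*(-9) = -14*(11 + 1)*(-9) = -14*12*(-9) = -168*(-9) = 1512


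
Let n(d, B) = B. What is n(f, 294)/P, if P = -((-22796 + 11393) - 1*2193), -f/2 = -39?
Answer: 49/2266 ≈ 0.021624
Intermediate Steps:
f = 78 (f = -2*(-39) = 78)
P = 13596 (P = -(-11403 - 2193) = -1*(-13596) = 13596)
n(f, 294)/P = 294/13596 = 294*(1/13596) = 49/2266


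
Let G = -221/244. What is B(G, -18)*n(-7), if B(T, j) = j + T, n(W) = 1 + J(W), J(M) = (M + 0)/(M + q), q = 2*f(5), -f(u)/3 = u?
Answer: -50743/2257 ≈ -22.482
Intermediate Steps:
f(u) = -3*u
q = -30 (q = 2*(-3*5) = 2*(-15) = -30)
G = -221/244 (G = -221*1/244 = -221/244 ≈ -0.90574)
J(M) = M/(-30 + M) (J(M) = (M + 0)/(M - 30) = M/(-30 + M))
n(W) = 1 + W/(-30 + W)
B(T, j) = T + j
B(G, -18)*n(-7) = (-221/244 - 18)*(2*(-15 - 7)/(-30 - 7)) = -4613*(-22)/(122*(-37)) = -4613*(-1)*(-22)/(122*37) = -4613/244*44/37 = -50743/2257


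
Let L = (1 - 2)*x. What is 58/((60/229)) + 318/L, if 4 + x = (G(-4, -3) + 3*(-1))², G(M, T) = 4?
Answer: 9821/30 ≈ 327.37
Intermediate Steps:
x = -3 (x = -4 + (4 + 3*(-1))² = -4 + (4 - 3)² = -4 + 1² = -4 + 1 = -3)
L = 3 (L = (1 - 2)*(-3) = -1*(-3) = 3)
58/((60/229)) + 318/L = 58/((60/229)) + 318/3 = 58/((60*(1/229))) + 318*(⅓) = 58/(60/229) + 106 = 58*(229/60) + 106 = 6641/30 + 106 = 9821/30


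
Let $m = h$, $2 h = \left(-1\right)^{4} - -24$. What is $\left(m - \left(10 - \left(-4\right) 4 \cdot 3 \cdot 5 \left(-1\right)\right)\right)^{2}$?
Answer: $\frac{235225}{4} \approx 58806.0$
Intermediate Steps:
$h = \frac{25}{2}$ ($h = \frac{\left(-1\right)^{4} - -24}{2} = \frac{1 + 24}{2} = \frac{1}{2} \cdot 25 = \frac{25}{2} \approx 12.5$)
$m = \frac{25}{2} \approx 12.5$
$\left(m - \left(10 - \left(-4\right) 4 \cdot 3 \cdot 5 \left(-1\right)\right)\right)^{2} = \left(\frac{25}{2} - \left(10 - \left(-4\right) 4 \cdot 3 \cdot 5 \left(-1\right)\right)\right)^{2} = \left(\frac{25}{2} - \left(10 - \left(-16\right) 3 \left(-5\right)\right)\right)^{2} = \left(\frac{25}{2} - -230\right)^{2} = \left(\frac{25}{2} + \left(-10 + 240\right)\right)^{2} = \left(\frac{25}{2} + 230\right)^{2} = \left(\frac{485}{2}\right)^{2} = \frac{235225}{4}$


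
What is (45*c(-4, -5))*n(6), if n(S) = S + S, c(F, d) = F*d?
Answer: 10800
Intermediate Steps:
n(S) = 2*S
(45*c(-4, -5))*n(6) = (45*(-4*(-5)))*(2*6) = (45*20)*12 = 900*12 = 10800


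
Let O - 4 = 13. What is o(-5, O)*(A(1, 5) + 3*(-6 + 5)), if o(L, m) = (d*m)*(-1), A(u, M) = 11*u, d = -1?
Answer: 136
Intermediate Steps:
O = 17 (O = 4 + 13 = 17)
o(L, m) = m (o(L, m) = -m*(-1) = m)
o(-5, O)*(A(1, 5) + 3*(-6 + 5)) = 17*(11*1 + 3*(-6 + 5)) = 17*(11 + 3*(-1)) = 17*(11 - 3) = 17*8 = 136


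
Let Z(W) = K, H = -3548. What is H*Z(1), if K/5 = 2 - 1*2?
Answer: 0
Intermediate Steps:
K = 0 (K = 5*(2 - 1*2) = 5*(2 - 2) = 5*0 = 0)
Z(W) = 0
H*Z(1) = -3548*0 = 0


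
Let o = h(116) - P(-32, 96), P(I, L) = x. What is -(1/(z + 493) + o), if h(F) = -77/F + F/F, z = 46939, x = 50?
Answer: 68313909/1375528 ≈ 49.664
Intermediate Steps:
P(I, L) = 50
h(F) = 1 - 77/F (h(F) = -77/F + 1 = 1 - 77/F)
o = -5761/116 (o = (-77 + 116)/116 - 1*50 = (1/116)*39 - 50 = 39/116 - 50 = -5761/116 ≈ -49.664)
-(1/(z + 493) + o) = -(1/(46939 + 493) - 5761/116) = -(1/47432 - 5761/116) = -1*(-68313909/1375528) = 68313909/1375528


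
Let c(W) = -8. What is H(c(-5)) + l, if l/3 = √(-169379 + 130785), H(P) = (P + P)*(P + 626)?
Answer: -9888 + 3*I*√38594 ≈ -9888.0 + 589.36*I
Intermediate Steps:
H(P) = 2*P*(626 + P) (H(P) = (2*P)*(626 + P) = 2*P*(626 + P))
l = 3*I*√38594 (l = 3*√(-169379 + 130785) = 3*√(-38594) = 3*(I*√38594) = 3*I*√38594 ≈ 589.36*I)
H(c(-5)) + l = 2*(-8)*(626 - 8) + 3*I*√38594 = 2*(-8)*618 + 3*I*√38594 = -9888 + 3*I*√38594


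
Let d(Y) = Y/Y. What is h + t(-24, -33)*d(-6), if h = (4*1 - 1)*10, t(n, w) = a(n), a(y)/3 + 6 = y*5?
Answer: -348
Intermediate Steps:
a(y) = -18 + 15*y (a(y) = -18 + 3*(y*5) = -18 + 3*(5*y) = -18 + 15*y)
d(Y) = 1
t(n, w) = -18 + 15*n
h = 30 (h = (4 - 1)*10 = 3*10 = 30)
h + t(-24, -33)*d(-6) = 30 + (-18 + 15*(-24))*1 = 30 + (-18 - 360)*1 = 30 - 378*1 = 30 - 378 = -348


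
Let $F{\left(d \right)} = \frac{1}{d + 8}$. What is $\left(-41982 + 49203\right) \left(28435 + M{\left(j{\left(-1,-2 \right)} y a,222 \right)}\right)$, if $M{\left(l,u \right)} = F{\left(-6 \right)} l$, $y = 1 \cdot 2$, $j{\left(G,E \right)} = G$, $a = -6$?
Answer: $205372461$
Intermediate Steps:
$F{\left(d \right)} = \frac{1}{8 + d}$
$y = 2$
$M{\left(l,u \right)} = \frac{l}{2}$ ($M{\left(l,u \right)} = \frac{l}{8 - 6} = \frac{l}{2}$)
$\left(-41982 + 49203\right) \left(28435 + M{\left(j{\left(-1,-2 \right)} y a,222 \right)}\right) = \left(-41982 + 49203\right) \left(28435 + \frac{\left(-1\right) 2 \left(-6\right)}{2}\right) = 7221 \left(28435 + \frac{\left(-2\right) \left(-6\right)}{2}\right) = 7221 \left(28435 + \frac{1}{2} \cdot 12\right) = 7221 \left(28435 + 6\right) = 7221 \cdot 28441 = 205372461$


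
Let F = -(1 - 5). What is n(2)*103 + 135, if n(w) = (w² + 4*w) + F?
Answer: 1783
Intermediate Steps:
F = 4 (F = -1*(-4) = 4)
n(w) = 4 + w² + 4*w (n(w) = (w² + 4*w) + 4 = 4 + w² + 4*w)
n(2)*103 + 135 = (4 + 2² + 4*2)*103 + 135 = (4 + 4 + 8)*103 + 135 = 16*103 + 135 = 1648 + 135 = 1783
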